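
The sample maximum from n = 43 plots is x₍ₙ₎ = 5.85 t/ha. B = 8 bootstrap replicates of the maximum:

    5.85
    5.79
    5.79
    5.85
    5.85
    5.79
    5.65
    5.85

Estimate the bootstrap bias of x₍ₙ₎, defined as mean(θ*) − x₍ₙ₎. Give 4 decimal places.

bias = −0.0475

mean(θ*) = (5.85 + 5.79 + 5.79 + 5.85 + 5.85 + 5.79 + 5.65 + 5.85) / 8 = 5.80250
bias = 5.80250 − 5.85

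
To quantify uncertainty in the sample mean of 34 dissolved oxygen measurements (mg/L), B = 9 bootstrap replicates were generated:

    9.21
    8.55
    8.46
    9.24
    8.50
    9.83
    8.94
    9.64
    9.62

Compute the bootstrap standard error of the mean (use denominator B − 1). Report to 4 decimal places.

Bootstrap SE is the standard deviation of the 9 replicate means.
Mean of replicates: (9.21 + 8.55 + 8.46 + 9.24 + 8.50 + 9.83 + 8.94 + 9.64 + 9.62) / 9 = 81.99000 / 9 = 9.11000
Sum of squared deviations: (+0.10000)² + (−0.56000)² + (−0.65000)² + (+0.13000)² + (−0.61000)² + (+0.72000)² + (−0.17000)² + (+0.53000)² + (+0.51000)² = 2.22340
Variance = 2.22340 / 8 = 0.27792
SE* = √0.27792

SE* = 0.5272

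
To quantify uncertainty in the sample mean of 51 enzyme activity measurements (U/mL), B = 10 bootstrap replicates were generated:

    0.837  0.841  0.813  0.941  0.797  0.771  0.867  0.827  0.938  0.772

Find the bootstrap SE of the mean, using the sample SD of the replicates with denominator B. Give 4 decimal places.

Bootstrap SE is the standard deviation of the 10 replicate means.
Mean of replicates: (0.837 + 0.841 + 0.813 + 0.941 + 0.797 + 0.771 + 0.867 + 0.827 + 0.938 + 0.772) / 10 = 8.40400 / 10 = 0.84040
Sum of squared deviations: (−0.00340)² + (+0.00060)² + (−0.02740)² + (+0.10060)² + (−0.04340)² + (−0.06940)² + (+0.02660)² + (−0.01340)² + (+0.09760)² + (−0.06840)² = 0.03267
Variance = 0.03267 / 10 = 0.00327
SE* = √0.00327

SE* = 0.0572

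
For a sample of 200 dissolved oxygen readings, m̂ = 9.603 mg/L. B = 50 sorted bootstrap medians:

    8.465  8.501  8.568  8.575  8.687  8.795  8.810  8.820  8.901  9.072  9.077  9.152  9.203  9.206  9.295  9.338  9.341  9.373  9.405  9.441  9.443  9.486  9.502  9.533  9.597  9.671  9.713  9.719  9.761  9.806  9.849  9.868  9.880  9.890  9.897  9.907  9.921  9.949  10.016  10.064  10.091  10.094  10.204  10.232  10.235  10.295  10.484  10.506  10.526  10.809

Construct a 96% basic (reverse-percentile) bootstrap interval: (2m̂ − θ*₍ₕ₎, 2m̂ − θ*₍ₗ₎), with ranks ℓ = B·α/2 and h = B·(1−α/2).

Percentile endpoints at ranks 1 and 49: θ*₍1₎ = 8.465, θ*₍49₎ = 10.526.
Basic interval reflects these around m̂:
  lower = 2 × 9.603 − 10.526 = 8.680
  upper = 2 × 9.603 − 8.465 = 10.741

(8.680, 10.741)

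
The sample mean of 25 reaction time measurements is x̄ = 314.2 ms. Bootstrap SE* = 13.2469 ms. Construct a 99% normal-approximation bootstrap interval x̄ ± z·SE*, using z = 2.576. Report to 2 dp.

Margin = 2.576 × 13.2469 = 34.124
Interval: 314.2 ± 34.124

(280.08, 348.32)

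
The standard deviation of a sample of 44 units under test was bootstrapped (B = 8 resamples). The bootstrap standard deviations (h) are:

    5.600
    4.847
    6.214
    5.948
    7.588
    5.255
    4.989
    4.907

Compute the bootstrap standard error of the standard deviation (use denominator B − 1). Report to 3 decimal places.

Bootstrap SE is the standard deviation of the 8 replicate standard deviations.
Mean of replicates: (5.600 + 4.847 + 6.214 + 5.948 + 7.588 + 5.255 + 4.989 + 4.907) / 8 = 45.3480 / 8 = 5.6685
Sum of squared deviations: (−0.0685)² + (−0.8215)² + (+0.5455)² + (+0.2795)² + (+1.9195)² + (−0.4135)² + (−0.6795)² + (−0.7615)² = 5.9523
Variance = 5.9523 / 7 = 0.8503
SE* = √0.8503

SE* = 0.922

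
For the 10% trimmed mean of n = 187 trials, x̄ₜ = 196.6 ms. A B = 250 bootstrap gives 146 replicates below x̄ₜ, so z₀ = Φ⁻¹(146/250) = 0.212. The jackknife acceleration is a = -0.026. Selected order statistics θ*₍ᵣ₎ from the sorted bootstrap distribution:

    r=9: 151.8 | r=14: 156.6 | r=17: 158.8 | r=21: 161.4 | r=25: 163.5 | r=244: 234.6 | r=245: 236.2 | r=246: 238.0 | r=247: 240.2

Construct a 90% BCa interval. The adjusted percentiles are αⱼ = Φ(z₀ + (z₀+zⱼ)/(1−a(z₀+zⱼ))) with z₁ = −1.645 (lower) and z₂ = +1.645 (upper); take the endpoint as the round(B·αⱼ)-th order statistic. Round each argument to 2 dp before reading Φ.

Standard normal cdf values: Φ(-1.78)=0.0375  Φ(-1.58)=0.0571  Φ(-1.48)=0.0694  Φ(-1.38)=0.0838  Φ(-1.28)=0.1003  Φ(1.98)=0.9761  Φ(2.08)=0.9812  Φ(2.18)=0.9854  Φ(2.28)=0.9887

(163.5, 234.6)

Lower: z₀ + z₁ = 0.212 + (-1.645) = -1.433; 1 − a(z₀+z₁) = 1 − (-0.026)(-1.433) = 0.9627; argument = 0.212 + (-1.433)/0.9627 = -1.2765 → -1.28.
α₁ = Φ(-1.28) = 0.1003; rank = round(250 × 0.1003) = 25; θ*₍25₎ = 163.5.
Upper: z₀ + z₂ = 1.857; 1 − a(z₀+z₂) = 1.0483; argument = 1.9835 → 1.98; α₂ = 0.9761; rank = 244; θ*₍244₎ = 234.6.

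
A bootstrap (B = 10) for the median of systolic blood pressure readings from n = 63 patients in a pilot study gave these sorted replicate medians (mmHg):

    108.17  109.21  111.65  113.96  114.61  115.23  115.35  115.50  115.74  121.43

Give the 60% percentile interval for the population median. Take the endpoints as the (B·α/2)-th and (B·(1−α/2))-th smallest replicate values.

(109.21, 115.50)

α = 0.40; lower rank = 10 × 0.200 = 2; upper rank = 10 × 0.800 = 8.
The 2nd smallest replicate is 109.21; the 8th is 115.50.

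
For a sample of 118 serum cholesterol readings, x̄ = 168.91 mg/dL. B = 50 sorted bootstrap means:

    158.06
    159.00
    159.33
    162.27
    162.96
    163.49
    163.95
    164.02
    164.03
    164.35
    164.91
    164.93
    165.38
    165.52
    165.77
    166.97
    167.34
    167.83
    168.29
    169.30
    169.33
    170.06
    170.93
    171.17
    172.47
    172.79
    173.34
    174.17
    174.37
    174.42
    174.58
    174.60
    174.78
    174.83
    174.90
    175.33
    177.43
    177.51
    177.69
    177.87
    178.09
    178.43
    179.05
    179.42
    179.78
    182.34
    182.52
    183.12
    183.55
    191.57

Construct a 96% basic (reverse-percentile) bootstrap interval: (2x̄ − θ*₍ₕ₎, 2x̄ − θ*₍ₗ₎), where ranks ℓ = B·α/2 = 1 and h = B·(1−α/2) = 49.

Percentile endpoints at ranks 1 and 49: θ*₍1₎ = 158.06, θ*₍49₎ = 183.55.
Basic interval reflects these around x̄:
  lower = 2 × 168.91 − 183.55 = 154.27
  upper = 2 × 168.91 − 158.06 = 179.76

(154.27, 179.76)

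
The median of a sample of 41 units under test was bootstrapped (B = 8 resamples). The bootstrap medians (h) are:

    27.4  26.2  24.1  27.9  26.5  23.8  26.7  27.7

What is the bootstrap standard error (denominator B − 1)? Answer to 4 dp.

Bootstrap SE is the standard deviation of the 8 replicate medians.
Mean of replicates: (27.4 + 26.2 + 24.1 + 27.9 + 26.5 + 23.8 + 26.7 + 27.7) / 8 = 210.30000 / 8 = 26.28750
Sum of squared deviations: (+1.11250)² + (−0.08750)² + (−2.18750)² + (+1.61250)² + (+0.21250)² + (−2.48750)² + (+0.41250)² + (+1.41250)² = 17.02875
Variance = 17.02875 / 7 = 2.43268
SE* = √2.43268

SE* = 1.5597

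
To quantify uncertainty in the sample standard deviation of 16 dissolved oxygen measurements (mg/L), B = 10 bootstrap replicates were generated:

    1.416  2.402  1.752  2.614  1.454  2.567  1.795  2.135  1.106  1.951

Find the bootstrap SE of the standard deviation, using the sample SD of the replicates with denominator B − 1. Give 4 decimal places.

SE* = 0.5118

Bootstrap SE is the standard deviation of the 10 replicate standard deviations.
Mean of replicates: (1.416 + 2.402 + 1.752 + 2.614 + 1.454 + 2.567 + 1.795 + 2.135 + 1.106 + 1.951) / 10 = 19.19200 / 10 = 1.91920
Sum of squared deviations: (−0.50320)² + (+0.48280)² + (−0.16720)² + (+0.69480)² + (−0.46520)² + (+0.64780)² + (−0.12420)² + (+0.21580)² + (−0.81320)² + (+0.03180)² = 2.35737
Variance = 2.35737 / 9 = 0.26193
SE* = √0.26193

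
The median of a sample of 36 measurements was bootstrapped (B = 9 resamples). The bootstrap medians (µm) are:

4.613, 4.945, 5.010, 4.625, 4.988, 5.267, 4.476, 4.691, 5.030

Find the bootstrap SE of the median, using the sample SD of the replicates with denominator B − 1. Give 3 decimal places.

SE* = 0.258

Bootstrap SE is the standard deviation of the 9 replicate medians.
Mean of replicates: (4.613 + 4.945 + 5.010 + 4.625 + 4.988 + 5.267 + 4.476 + 4.691 + 5.030) / 9 = 43.6450 / 9 = 4.8494
Sum of squared deviations: (−0.2364)² + (+0.0956)² + (+0.1606)² + (−0.2244)² + (+0.1386)² + (+0.4176)² + (−0.3734)² + (−0.1584)² + (+0.1806)² = 0.5319
Variance = 0.5319 / 8 = 0.0665
SE* = √0.0665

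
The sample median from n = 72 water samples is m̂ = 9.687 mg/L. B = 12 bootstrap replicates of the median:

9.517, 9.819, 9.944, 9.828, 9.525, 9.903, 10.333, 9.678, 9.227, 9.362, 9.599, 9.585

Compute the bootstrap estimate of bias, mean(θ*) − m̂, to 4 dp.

bias = +0.0063

mean(θ*) = (9.517 + 9.819 + 9.944 + 9.828 + 9.525 + 9.903 + 10.333 + 9.678 + 9.227 + 9.362 + 9.599 + 9.585) / 12 = 9.69333
bias = 9.69333 − 9.687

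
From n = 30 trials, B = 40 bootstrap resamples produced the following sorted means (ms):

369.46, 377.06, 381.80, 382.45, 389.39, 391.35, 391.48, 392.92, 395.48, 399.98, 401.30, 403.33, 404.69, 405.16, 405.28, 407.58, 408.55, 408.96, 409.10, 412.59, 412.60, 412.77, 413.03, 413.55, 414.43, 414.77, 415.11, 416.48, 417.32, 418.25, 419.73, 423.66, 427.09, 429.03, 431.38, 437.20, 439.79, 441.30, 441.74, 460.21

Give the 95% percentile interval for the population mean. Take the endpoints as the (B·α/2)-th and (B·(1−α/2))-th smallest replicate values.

α = 0.05; lower rank = 40 × 0.025 = 1; upper rank = 40 × 0.975 = 39.
The 1st smallest replicate is 369.46; the 39th is 441.74.

(369.46, 441.74)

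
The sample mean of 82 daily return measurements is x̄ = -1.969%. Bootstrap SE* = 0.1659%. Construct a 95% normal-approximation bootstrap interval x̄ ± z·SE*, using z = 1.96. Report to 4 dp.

(-2.2942, -1.6438)

Margin = 1.96 × 0.1659 = 0.32516
Interval: -1.969 ± 0.32516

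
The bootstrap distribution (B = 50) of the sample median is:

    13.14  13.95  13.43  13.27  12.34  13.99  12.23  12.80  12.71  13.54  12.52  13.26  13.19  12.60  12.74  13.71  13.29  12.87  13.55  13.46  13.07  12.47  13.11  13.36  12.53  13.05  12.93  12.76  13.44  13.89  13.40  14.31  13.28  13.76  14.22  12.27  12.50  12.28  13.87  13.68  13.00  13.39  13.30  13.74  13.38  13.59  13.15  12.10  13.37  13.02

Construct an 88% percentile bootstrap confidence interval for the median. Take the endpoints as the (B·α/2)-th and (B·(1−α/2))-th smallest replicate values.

(12.27, 13.95)

Sorted replicates: 12.10, 12.23, 12.27, 12.28, 12.34, 12.47, 12.50, 12.52, 12.53, 12.60, 12.71, 12.74, 12.76, 12.80, 12.87, 12.93, 13.00, 13.02, 13.05, 13.07, 13.11, 13.14, 13.15, 13.19, 13.26, 13.27, 13.28, 13.29, 13.30, 13.36, 13.37, 13.38, 13.39, 13.40, 13.43, 13.44, 13.46, 13.54, 13.55, 13.59, 13.68, 13.71, 13.74, 13.76, 13.87, 13.89, 13.95, 13.99, 14.22, 14.31
α = 0.12; lower rank = 50 × 0.060 = 3; upper rank = 50 × 0.940 = 47.
The 3rd smallest replicate is 12.27; the 47th is 13.95.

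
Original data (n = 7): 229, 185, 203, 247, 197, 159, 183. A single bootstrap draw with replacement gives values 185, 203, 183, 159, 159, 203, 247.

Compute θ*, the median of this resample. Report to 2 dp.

Sorted: 159, 159, 183, 185, 203, 203, 247
Median = middle value = 185.00

θ* = 185.00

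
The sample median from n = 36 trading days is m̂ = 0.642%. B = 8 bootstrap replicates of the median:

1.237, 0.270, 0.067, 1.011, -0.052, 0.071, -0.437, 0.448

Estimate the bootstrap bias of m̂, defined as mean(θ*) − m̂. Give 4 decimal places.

bias = −0.3151

mean(θ*) = (1.237 + 0.270 + 0.067 + 1.011 + (-0.052) + 0.071 + (-0.437) + 0.448) / 8 = 0.32688
bias = 0.32688 − 0.642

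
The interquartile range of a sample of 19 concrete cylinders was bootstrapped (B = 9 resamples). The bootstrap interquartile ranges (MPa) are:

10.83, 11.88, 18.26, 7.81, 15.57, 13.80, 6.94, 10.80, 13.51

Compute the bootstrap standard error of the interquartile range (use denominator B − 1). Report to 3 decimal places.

SE* = 3.592

Bootstrap SE is the standard deviation of the 9 replicate interquartile ranges.
Mean of replicates: (10.83 + 11.88 + 18.26 + 7.81 + 15.57 + 13.80 + 6.94 + 10.80 + 13.51) / 9 = 109.4000 / 9 = 12.1556
Sum of squared deviations: (−1.3256)² + (−0.2756)² + (+6.1044)² + (−4.3456)² + (+3.4144)² + (+1.6444)² + (−5.2156)² + (−1.3556)² + (+1.3544)² = 103.2178
Variance = 103.2178 / 8 = 12.9022
SE* = √12.9022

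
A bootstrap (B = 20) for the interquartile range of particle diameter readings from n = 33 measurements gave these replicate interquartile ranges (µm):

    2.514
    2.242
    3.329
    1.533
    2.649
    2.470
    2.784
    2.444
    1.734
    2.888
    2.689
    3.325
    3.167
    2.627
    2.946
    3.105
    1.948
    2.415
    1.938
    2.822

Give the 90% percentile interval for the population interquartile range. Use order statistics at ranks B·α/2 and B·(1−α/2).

Sorted replicates: 1.533, 1.734, 1.938, 1.948, 2.242, 2.415, 2.444, 2.470, 2.514, 2.627, 2.649, 2.689, 2.784, 2.822, 2.888, 2.946, 3.105, 3.167, 3.325, 3.329
α = 0.10; lower rank = 20 × 0.050 = 1; upper rank = 20 × 0.950 = 19.
The 1st smallest replicate is 1.533; the 19th is 3.325.

(1.533, 3.325)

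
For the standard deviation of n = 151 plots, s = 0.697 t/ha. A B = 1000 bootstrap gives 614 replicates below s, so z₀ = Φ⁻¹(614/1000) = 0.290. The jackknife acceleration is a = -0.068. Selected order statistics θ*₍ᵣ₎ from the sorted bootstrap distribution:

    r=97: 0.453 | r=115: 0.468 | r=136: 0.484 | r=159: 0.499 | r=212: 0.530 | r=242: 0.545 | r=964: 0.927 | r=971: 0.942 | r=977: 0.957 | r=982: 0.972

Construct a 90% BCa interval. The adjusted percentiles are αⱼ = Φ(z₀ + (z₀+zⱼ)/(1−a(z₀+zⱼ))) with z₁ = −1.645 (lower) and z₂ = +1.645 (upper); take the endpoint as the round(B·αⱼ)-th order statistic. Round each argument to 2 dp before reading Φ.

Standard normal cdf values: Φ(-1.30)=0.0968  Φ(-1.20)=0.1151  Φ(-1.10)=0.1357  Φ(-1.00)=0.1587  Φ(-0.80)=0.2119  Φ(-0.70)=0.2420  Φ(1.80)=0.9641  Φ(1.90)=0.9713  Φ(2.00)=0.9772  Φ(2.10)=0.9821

(0.468, 0.957)

Lower: z₀ + z₁ = 0.290 + (-1.645) = -1.355; 1 − a(z₀+z₁) = 1 − (-0.068)(-1.355) = 0.9079; argument = 0.290 + (-1.355)/0.9079 = -1.2025 → -1.20.
α₁ = Φ(-1.20) = 0.1151; rank = round(1000 × 0.1151) = 115; θ*₍115₎ = 0.468.
Upper: z₀ + z₂ = 1.935; 1 − a(z₀+z₂) = 1.1316; argument = 2.0000 → 2.00; α₂ = 0.9772; rank = 977; θ*₍977₎ = 0.957.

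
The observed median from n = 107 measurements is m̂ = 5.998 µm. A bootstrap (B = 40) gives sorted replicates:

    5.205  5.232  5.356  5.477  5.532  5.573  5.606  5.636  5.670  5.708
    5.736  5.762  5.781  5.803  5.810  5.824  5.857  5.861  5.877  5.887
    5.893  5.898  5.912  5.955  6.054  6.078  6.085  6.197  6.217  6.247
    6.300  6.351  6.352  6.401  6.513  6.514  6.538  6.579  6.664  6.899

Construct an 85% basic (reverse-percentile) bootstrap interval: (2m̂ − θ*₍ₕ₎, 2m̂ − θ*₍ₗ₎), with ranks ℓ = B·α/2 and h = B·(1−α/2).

(5.458, 6.640)

Percentile endpoints at ranks 3 and 37: θ*₍3₎ = 5.356, θ*₍37₎ = 6.538.
Basic interval reflects these around m̂:
  lower = 2 × 5.998 − 6.538 = 5.458
  upper = 2 × 5.998 − 5.356 = 6.640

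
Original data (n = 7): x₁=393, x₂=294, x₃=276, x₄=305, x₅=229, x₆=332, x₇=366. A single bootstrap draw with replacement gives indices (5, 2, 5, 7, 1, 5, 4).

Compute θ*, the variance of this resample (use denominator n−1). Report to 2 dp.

Resample values: 229, 294, 229, 366, 393, 229, 305.
Mean = 292.1429; sum of squared deviations = 27756.8571
s² = 27756.8571 / 6 = 4626.1429

θ* = 4626.14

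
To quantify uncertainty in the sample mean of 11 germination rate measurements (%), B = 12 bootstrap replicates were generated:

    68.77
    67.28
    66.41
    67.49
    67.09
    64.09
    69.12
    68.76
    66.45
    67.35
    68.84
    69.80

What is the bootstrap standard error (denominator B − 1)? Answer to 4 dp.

Bootstrap SE is the standard deviation of the 12 replicate means.
Mean of replicates: (68.77 + 67.28 + 66.41 + 67.49 + 67.09 + 64.09 + 69.12 + 68.76 + 66.45 + 67.35 + 68.84 + 69.80) / 12 = 811.45000 / 12 = 67.62083
Sum of squared deviations: (+1.14917)² + (−0.34083)² + (−1.21083)² + (−0.13083)² + (−0.53083)² + (−3.53083)² + (+1.49917)² + (+1.13917)² + (−1.17083)² + (−0.27083)² + (+1.21917)² + (+2.17917)² = 26.89309
Variance = 26.89309 / 11 = 2.44483
SE* = √2.44483

SE* = 1.5636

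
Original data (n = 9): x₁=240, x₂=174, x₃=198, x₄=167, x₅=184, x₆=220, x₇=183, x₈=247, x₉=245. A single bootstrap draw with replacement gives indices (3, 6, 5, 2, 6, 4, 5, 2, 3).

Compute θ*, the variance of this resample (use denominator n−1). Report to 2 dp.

Resample values: 198, 220, 184, 174, 220, 167, 184, 174, 198.
Mean = 191.0000; sum of squared deviations = 3032.0000
s² = 3032.0000 / 8 = 379.0000

θ* = 379.00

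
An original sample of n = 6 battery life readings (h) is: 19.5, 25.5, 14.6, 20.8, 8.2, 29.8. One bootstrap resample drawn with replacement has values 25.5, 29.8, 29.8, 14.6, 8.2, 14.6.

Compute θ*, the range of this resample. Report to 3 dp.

θ* = 21.600

Range = 29.8 − 8.2 = 21.600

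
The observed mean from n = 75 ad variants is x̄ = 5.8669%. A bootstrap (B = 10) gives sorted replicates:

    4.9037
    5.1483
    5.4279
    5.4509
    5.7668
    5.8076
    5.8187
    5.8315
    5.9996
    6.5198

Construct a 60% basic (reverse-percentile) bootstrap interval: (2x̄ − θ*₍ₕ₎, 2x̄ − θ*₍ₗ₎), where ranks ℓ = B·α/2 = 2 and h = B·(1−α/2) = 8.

Percentile endpoints at ranks 2 and 8: θ*₍2₎ = 5.1483, θ*₍8₎ = 5.8315.
Basic interval reflects these around x̄:
  lower = 2 × 5.8669 − 5.8315 = 5.9023
  upper = 2 × 5.8669 − 5.1483 = 6.5855

(5.9023, 6.5855)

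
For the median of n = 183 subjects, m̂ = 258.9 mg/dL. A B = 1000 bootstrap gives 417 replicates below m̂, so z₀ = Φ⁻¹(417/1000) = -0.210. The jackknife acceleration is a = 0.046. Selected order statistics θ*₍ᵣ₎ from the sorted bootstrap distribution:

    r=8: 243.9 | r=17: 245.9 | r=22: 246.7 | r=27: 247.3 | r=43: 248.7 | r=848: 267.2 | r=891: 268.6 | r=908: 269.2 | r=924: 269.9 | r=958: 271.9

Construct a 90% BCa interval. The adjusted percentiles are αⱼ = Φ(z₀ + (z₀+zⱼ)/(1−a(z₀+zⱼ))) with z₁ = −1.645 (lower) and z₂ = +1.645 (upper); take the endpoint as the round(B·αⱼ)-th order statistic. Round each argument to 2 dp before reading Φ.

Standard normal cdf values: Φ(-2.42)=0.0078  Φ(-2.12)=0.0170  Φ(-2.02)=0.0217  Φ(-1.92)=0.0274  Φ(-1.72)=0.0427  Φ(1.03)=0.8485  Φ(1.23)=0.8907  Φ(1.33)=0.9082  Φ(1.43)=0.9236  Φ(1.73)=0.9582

Lower: z₀ + z₁ = -0.210 + (-1.645) = -1.855; 1 − a(z₀+z₁) = 1 − (0.046)(-1.855) = 1.0853; argument = -0.210 + (-1.855)/1.0853 = -1.9192 → -1.92.
α₁ = Φ(-1.92) = 0.0274; rank = round(1000 × 0.0274) = 27; θ*₍27₎ = 247.3.
Upper: z₀ + z₂ = 1.435; 1 − a(z₀+z₂) = 0.9340; argument = 1.3264 → 1.33; α₂ = 0.9082; rank = 908; θ*₍908₎ = 269.2.

(247.3, 269.2)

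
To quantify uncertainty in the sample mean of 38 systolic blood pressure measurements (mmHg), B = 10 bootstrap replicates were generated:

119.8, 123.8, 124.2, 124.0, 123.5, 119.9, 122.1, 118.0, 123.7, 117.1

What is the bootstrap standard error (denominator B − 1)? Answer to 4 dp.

SE* = 2.6868

Bootstrap SE is the standard deviation of the 10 replicate means.
Mean of replicates: (119.8 + 123.8 + 124.2 + 124.0 + 123.5 + 119.9 + 122.1 + 118.0 + 123.7 + 117.1) / 10 = 1216.10000 / 10 = 121.61000
Sum of squared deviations: (−1.81000)² + (+2.19000)² + (+2.59000)² + (+2.39000)² + (+1.89000)² + (−1.71000)² + (+0.49000)² + (−3.61000)² + (+2.09000)² + (−4.51000)² = 64.96900
Variance = 64.96900 / 9 = 7.21878
SE* = √7.21878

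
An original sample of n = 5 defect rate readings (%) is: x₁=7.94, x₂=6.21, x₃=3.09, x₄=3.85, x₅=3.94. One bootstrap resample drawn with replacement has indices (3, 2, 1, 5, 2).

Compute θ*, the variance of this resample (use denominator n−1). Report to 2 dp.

θ* = 3.80

Resample values: 3.09, 6.21, 7.94, 3.94, 6.21.
Mean = 5.4780; sum of squared deviations = 15.2011
s² = 15.2011 / 4 = 3.8003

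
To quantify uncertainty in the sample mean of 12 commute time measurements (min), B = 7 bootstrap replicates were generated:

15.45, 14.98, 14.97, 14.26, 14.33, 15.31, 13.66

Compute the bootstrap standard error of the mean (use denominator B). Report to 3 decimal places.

Bootstrap SE is the standard deviation of the 7 replicate means.
Mean of replicates: (15.45 + 14.98 + 14.97 + 14.26 + 14.33 + 15.31 + 13.66) / 7 = 102.9600 / 7 = 14.7086
Sum of squared deviations: (+0.7414)² + (+0.2714)² + (+0.2614)² + (−0.4486)² + (−0.3786)² + (+0.6014)² + (−1.0486)² = 2.4975
Variance = 2.4975 / 7 = 0.3568
SE* = √0.3568

SE* = 0.597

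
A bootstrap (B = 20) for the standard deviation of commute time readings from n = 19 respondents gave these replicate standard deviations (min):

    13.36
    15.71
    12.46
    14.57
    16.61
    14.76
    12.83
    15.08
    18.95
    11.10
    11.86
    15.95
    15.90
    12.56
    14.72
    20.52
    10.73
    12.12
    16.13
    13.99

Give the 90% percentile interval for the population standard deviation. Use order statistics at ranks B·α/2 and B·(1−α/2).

Sorted replicates: 10.73, 11.10, 11.86, 12.12, 12.46, 12.56, 12.83, 13.36, 13.99, 14.57, 14.72, 14.76, 15.08, 15.71, 15.90, 15.95, 16.13, 16.61, 18.95, 20.52
α = 0.10; lower rank = 20 × 0.050 = 1; upper rank = 20 × 0.950 = 19.
The 1st smallest replicate is 10.73; the 19th is 18.95.

(10.73, 18.95)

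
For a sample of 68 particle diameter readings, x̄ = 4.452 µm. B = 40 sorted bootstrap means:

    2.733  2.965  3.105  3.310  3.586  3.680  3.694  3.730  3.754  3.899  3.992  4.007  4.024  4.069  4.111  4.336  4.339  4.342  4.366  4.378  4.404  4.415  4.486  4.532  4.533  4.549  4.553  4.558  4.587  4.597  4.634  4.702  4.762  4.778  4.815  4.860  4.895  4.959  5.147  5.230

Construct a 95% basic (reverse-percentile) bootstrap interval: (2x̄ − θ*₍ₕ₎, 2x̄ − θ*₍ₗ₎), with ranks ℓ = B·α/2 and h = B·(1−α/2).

Percentile endpoints at ranks 1 and 39: θ*₍1₎ = 2.733, θ*₍39₎ = 5.147.
Basic interval reflects these around x̄:
  lower = 2 × 4.452 − 5.147 = 3.757
  upper = 2 × 4.452 − 2.733 = 6.171

(3.757, 6.171)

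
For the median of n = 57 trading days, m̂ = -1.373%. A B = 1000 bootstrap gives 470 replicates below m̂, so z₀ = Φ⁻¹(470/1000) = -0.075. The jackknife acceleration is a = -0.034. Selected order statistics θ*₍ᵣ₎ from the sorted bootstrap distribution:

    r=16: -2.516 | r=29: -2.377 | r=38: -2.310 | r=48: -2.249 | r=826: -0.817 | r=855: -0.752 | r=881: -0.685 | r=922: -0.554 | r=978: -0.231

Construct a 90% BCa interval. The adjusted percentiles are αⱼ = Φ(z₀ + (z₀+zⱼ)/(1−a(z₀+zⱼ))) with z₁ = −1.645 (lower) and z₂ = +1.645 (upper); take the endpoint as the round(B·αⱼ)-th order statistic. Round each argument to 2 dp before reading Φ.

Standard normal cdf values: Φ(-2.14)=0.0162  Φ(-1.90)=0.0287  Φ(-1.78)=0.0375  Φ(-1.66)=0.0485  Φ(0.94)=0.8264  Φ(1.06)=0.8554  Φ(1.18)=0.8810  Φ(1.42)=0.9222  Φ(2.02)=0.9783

(-2.377, -0.554)

Lower: z₀ + z₁ = -0.075 + (-1.645) = -1.720; 1 − a(z₀+z₁) = 1 − (-0.034)(-1.720) = 0.9415; argument = -0.075 + (-1.720)/0.9415 = -1.9018 → -1.90.
α₁ = Φ(-1.90) = 0.0287; rank = round(1000 × 0.0287) = 29; θ*₍29₎ = -2.377.
Upper: z₀ + z₂ = 1.570; 1 − a(z₀+z₂) = 1.0534; argument = 1.4154 → 1.42; α₂ = 0.9222; rank = 922; θ*₍922₎ = -0.554.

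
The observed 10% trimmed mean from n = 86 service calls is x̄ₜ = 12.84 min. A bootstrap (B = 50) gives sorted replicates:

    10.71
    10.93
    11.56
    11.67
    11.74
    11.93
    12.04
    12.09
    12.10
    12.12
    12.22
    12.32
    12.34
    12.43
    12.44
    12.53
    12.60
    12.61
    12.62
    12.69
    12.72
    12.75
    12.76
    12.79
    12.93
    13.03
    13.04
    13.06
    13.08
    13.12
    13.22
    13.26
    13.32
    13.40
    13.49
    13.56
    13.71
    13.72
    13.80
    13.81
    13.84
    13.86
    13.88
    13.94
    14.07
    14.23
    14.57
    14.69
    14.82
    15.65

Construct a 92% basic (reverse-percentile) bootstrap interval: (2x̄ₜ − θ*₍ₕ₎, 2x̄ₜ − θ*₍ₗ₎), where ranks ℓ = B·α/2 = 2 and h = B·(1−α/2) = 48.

Percentile endpoints at ranks 2 and 48: θ*₍2₎ = 10.93, θ*₍48₎ = 14.69.
Basic interval reflects these around x̄ₜ:
  lower = 2 × 12.84 − 14.69 = 10.99
  upper = 2 × 12.84 − 10.93 = 14.75

(10.99, 14.75)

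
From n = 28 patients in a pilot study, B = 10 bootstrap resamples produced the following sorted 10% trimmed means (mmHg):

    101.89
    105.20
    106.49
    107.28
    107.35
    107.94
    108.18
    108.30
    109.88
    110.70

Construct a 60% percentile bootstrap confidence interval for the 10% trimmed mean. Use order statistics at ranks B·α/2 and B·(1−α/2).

α = 0.40; lower rank = 10 × 0.200 = 2; upper rank = 10 × 0.800 = 8.
The 2nd smallest replicate is 105.20; the 8th is 108.30.

(105.20, 108.30)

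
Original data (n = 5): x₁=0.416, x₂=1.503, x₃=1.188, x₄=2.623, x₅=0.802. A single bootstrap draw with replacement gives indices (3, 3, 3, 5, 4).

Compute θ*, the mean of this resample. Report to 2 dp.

θ* = 1.40

Resample values: 1.188, 1.188, 1.188, 0.802, 2.623.
Mean = (1.188 + 1.188 + 1.188 + 0.802 + 2.623) / 5 = 6.9890 / 5 = 1.40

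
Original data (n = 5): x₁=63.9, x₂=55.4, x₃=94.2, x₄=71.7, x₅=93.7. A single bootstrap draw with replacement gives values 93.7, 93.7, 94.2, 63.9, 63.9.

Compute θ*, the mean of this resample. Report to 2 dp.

θ* = 81.88

Mean = (93.7 + 93.7 + 94.2 + 63.9 + 63.9) / 5 = 409.40 / 5 = 81.88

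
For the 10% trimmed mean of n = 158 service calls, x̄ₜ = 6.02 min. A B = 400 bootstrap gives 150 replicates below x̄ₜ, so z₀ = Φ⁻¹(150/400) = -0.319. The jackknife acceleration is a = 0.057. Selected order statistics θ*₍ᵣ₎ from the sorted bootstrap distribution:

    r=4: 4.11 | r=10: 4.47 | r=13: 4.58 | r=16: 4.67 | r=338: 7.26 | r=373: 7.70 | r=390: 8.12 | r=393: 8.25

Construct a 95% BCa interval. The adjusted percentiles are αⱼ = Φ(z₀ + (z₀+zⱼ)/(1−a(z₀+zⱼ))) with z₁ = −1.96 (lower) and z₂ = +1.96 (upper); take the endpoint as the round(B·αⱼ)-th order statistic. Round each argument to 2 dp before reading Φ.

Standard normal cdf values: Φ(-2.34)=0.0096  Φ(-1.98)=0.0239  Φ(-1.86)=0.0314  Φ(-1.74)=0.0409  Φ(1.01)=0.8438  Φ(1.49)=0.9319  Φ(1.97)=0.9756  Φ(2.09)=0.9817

(4.11, 7.70)

Lower: z₀ + z₁ = -0.319 + (-1.960) = -2.279; 1 − a(z₀+z₁) = 1 − (0.057)(-2.279) = 1.1299; argument = -0.319 + (-2.279)/1.1299 = -2.3360 → -2.34.
α₁ = Φ(-2.34) = 0.0096; rank = round(400 × 0.0096) = 4; θ*₍4₎ = 4.11.
Upper: z₀ + z₂ = 1.641; 1 − a(z₀+z₂) = 0.9065; argument = 1.4913 → 1.49; α₂ = 0.9319; rank = 373; θ*₍373₎ = 7.70.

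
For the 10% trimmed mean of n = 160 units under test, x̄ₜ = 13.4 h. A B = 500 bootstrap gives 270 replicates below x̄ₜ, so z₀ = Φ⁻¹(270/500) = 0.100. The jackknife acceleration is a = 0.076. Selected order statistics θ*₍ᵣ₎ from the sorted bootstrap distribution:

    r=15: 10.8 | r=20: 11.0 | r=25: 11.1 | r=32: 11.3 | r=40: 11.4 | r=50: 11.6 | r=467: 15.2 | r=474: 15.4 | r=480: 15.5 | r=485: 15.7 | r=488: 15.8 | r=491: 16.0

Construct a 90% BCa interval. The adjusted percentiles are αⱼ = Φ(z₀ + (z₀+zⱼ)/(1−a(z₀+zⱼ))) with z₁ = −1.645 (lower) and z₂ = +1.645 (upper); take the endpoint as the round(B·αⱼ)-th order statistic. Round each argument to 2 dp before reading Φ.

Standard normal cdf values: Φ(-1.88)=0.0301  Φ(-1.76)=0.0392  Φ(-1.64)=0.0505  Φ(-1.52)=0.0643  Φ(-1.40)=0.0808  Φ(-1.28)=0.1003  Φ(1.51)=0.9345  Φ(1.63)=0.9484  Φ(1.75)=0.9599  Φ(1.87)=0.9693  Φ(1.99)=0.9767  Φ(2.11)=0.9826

Lower: z₀ + z₁ = 0.100 + (-1.645) = -1.545; 1 − a(z₀+z₁) = 1 − (0.076)(-1.545) = 1.1174; argument = 0.100 + (-1.545)/1.1174 = -1.2826 → -1.28.
α₁ = Φ(-1.28) = 0.1003; rank = round(500 × 0.1003) = 50; θ*₍50₎ = 11.6.
Upper: z₀ + z₂ = 1.745; 1 − a(z₀+z₂) = 0.8674; argument = 2.1118 → 2.11; α₂ = 0.9826; rank = 491; θ*₍491₎ = 16.0.

(11.6, 16.0)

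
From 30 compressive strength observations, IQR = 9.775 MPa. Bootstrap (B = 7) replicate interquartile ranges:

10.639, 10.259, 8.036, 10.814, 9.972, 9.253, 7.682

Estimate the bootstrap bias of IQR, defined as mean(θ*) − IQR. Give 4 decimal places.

mean(θ*) = (10.639 + 10.259 + 8.036 + 10.814 + 9.972 + 9.253 + 7.682) / 7 = 9.52214
bias = 9.52214 − 9.775

bias = −0.2529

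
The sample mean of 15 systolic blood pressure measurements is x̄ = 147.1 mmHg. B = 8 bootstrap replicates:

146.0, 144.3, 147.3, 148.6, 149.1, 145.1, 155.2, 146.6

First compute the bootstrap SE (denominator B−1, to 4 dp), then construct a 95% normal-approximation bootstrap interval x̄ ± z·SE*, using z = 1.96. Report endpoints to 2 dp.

Mean of replicates = 147.7750; sum of squared deviations = 81.5550; SE* = √(81.5550/7) = 3.4133
Margin = 1.96 × 3.4133 = 6.690
Interval: 147.1 ± 6.690

(140.41, 153.79)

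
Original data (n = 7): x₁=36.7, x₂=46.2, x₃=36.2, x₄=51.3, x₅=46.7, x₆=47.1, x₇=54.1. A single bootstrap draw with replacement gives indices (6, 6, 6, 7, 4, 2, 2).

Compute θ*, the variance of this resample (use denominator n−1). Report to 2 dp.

θ* = 9.27

Resample values: 47.1, 47.1, 47.1, 54.1, 51.3, 46.2, 46.2.
Mean = 48.4429; sum of squared deviations = 55.6371
s² = 55.6371 / 6 = 9.2729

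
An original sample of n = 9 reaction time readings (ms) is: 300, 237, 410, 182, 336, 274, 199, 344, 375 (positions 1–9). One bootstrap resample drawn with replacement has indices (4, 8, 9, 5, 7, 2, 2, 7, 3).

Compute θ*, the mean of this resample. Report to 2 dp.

Resample values: 182, 344, 375, 336, 199, 237, 237, 199, 410.
Mean = (182 + 344 + 375 + 336 + 199 + 237 + 237 + 199 + 410) / 9 = 2519.0 / 9 = 279.89

θ* = 279.89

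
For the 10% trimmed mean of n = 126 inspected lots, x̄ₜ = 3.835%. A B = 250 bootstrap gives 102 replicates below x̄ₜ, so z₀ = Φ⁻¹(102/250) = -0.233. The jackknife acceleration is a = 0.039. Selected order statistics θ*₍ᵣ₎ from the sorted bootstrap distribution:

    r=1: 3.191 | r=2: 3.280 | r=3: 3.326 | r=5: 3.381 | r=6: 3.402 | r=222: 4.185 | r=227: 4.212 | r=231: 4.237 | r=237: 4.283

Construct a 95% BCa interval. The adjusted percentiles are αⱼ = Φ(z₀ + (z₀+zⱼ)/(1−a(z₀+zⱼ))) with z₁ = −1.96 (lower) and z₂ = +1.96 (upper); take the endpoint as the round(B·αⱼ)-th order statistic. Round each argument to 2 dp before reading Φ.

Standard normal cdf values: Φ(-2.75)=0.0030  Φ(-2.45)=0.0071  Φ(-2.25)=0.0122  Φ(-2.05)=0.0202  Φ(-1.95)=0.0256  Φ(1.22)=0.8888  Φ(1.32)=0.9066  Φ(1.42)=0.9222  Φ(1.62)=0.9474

Lower: z₀ + z₁ = -0.233 + (-1.960) = -2.193; 1 − a(z₀+z₁) = 1 − (0.039)(-2.193) = 1.0855; argument = -0.233 + (-2.193)/1.0855 = -2.2532 → -2.25.
α₁ = Φ(-2.25) = 0.0122; rank = round(250 × 0.0122) = 3; θ*₍3₎ = 3.326.
Upper: z₀ + z₂ = 1.727; 1 − a(z₀+z₂) = 0.9326; argument = 1.6187 → 1.62; α₂ = 0.9474; rank = 237; θ*₍237₎ = 4.283.

(3.326, 4.283)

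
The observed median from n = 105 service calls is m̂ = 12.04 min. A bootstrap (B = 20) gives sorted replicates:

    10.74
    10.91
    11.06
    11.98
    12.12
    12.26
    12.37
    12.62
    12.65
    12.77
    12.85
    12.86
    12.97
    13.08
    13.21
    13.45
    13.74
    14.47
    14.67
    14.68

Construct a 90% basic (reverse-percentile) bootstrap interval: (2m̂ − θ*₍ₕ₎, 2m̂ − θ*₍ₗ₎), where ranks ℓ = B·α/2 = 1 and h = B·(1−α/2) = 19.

(9.41, 13.34)

Percentile endpoints at ranks 1 and 19: θ*₍1₎ = 10.74, θ*₍19₎ = 14.67.
Basic interval reflects these around m̂:
  lower = 2 × 12.04 − 14.67 = 9.41
  upper = 2 × 12.04 − 10.74 = 13.34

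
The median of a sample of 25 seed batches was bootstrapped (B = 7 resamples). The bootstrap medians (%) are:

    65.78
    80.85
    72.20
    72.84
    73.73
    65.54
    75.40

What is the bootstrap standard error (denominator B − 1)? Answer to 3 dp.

SE* = 5.374

Bootstrap SE is the standard deviation of the 7 replicate medians.
Mean of replicates: (65.78 + 80.85 + 72.20 + 72.84 + 73.73 + 65.54 + 75.40) / 7 = 506.3400 / 7 = 72.3343
Sum of squared deviations: (−6.5543)² + (+8.5157)² + (−0.1343)² + (+0.5057)² + (+1.3957)² + (−6.7943)² + (+3.0657)² = 173.2588
Variance = 173.2588 / 6 = 28.8765
SE* = √28.8765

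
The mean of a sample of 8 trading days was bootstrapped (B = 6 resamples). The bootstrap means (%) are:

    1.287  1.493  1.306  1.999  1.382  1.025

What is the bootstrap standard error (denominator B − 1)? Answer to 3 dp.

Bootstrap SE is the standard deviation of the 6 replicate means.
Mean of replicates: (1.287 + 1.493 + 1.306 + 1.999 + 1.382 + 1.025) / 6 = 8.4920 / 6 = 1.4153
Sum of squared deviations: (−0.1283)² + (+0.0777)² + (−0.1093)² + (+0.5837)² + (−0.0333)² + (−0.3903)² = 0.5286
Variance = 0.5286 / 5 = 0.1057
SE* = √0.1057

SE* = 0.325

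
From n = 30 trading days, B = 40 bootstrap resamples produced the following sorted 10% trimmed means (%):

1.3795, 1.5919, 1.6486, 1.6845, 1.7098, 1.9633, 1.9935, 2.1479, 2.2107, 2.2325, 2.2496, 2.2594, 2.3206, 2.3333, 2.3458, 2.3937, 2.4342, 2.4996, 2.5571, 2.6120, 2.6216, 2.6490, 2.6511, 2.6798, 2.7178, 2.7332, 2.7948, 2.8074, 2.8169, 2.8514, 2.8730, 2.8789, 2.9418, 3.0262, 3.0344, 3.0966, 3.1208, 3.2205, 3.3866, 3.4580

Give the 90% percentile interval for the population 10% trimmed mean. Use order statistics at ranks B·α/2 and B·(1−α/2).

(1.5919, 3.2205)

α = 0.10; lower rank = 40 × 0.050 = 2; upper rank = 40 × 0.950 = 38.
The 2nd smallest replicate is 1.5919; the 38th is 3.2205.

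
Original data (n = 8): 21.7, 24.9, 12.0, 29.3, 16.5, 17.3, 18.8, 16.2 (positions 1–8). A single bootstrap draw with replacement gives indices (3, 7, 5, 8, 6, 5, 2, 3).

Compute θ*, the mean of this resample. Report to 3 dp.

θ* = 16.775

Resample values: 12.0, 18.8, 16.5, 16.2, 17.3, 16.5, 24.9, 12.0.
Mean = (12.0 + 18.8 + 16.5 + 16.2 + 17.3 + 16.5 + 24.9 + 12.0) / 8 = 134.20 / 8 = 16.775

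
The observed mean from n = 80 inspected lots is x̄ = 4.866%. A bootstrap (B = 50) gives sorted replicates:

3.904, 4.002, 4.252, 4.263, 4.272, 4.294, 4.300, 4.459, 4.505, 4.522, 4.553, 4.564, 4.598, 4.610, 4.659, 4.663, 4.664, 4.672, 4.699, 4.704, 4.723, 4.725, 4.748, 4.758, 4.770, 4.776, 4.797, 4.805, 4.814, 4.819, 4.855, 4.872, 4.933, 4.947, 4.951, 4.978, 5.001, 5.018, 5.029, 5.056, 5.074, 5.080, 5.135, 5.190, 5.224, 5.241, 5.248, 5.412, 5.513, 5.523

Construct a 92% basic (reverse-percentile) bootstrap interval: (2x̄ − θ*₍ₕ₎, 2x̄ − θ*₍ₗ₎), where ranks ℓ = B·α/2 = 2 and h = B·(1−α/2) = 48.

(4.320, 5.730)

Percentile endpoints at ranks 2 and 48: θ*₍2₎ = 4.002, θ*₍48₎ = 5.412.
Basic interval reflects these around x̄:
  lower = 2 × 4.866 − 5.412 = 4.320
  upper = 2 × 4.866 − 4.002 = 5.730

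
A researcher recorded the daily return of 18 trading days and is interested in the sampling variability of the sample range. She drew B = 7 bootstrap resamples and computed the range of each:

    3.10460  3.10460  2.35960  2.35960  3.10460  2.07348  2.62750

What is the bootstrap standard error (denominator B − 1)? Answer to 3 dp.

Bootstrap SE is the standard deviation of the 7 replicate ranges.
Mean of replicates: (3.10460 + 3.10460 + 2.35960 + 2.35960 + 3.10460 + 2.07348 + 2.62750) / 7 = 18.733980 / 7 = 2.676283
Sum of squared deviations: (+0.428317)² + (+0.428317)² + (−0.316683)² + (−0.316683)² + (+0.428317)² + (−0.602803)² + (−0.048783)² = 1.116694
Variance = 1.116694 / 6 = 0.186116
SE* = √0.186116

SE* = 0.431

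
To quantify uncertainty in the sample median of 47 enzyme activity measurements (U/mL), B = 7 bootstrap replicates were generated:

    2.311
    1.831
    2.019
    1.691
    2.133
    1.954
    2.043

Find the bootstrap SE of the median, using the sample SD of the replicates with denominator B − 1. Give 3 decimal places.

Bootstrap SE is the standard deviation of the 7 replicate medians.
Mean of replicates: (2.311 + 1.831 + 2.019 + 1.691 + 2.133 + 1.954 + 2.043) / 7 = 13.9820 / 7 = 1.9974
Sum of squared deviations: (+0.3136)² + (−0.1664)² + (+0.0216)² + (−0.3064)² + (+0.1356)² + (−0.0434)² + (+0.0456)² = 0.2427
Variance = 0.2427 / 6 = 0.0405
SE* = √0.0405

SE* = 0.201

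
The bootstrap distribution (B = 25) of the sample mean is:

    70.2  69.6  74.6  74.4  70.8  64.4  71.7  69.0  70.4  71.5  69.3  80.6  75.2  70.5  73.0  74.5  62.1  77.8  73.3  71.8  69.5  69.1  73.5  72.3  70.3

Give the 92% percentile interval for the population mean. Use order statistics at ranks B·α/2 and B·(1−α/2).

(62.1, 77.8)

Sorted replicates: 62.1, 64.4, 69.0, 69.1, 69.3, 69.5, 69.6, 70.2, 70.3, 70.4, 70.5, 70.8, 71.5, 71.7, 71.8, 72.3, 73.0, 73.3, 73.5, 74.4, 74.5, 74.6, 75.2, 77.8, 80.6
α = 0.08; lower rank = 25 × 0.040 = 1; upper rank = 25 × 0.960 = 24.
The 1st smallest replicate is 62.1; the 24th is 77.8.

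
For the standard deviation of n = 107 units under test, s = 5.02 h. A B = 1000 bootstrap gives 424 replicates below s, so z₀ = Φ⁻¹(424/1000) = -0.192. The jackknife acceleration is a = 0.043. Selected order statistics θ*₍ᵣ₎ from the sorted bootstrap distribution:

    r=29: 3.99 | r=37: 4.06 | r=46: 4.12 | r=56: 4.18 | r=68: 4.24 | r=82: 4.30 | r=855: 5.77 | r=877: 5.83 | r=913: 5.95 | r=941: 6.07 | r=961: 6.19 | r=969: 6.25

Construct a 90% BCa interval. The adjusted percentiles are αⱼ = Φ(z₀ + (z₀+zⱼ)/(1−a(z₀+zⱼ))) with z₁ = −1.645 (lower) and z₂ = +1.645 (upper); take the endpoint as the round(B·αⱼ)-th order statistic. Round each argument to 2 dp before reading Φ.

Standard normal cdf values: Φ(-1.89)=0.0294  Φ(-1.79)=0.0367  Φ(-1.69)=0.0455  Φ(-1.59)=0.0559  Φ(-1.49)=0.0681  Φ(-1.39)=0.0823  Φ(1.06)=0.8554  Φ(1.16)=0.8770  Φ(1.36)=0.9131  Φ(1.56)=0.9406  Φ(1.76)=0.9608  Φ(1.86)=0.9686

(3.99, 5.95)

Lower: z₀ + z₁ = -0.192 + (-1.645) = -1.837; 1 − a(z₀+z₁) = 1 − (0.043)(-1.837) = 1.0790; argument = -0.192 + (-1.837)/1.0790 = -1.8945 → -1.89.
α₁ = Φ(-1.89) = 0.0294; rank = round(1000 × 0.0294) = 29; θ*₍29₎ = 3.99.
Upper: z₀ + z₂ = 1.453; 1 − a(z₀+z₂) = 0.9375; argument = 1.3578 → 1.36; α₂ = 0.9131; rank = 913; θ*₍913₎ = 5.95.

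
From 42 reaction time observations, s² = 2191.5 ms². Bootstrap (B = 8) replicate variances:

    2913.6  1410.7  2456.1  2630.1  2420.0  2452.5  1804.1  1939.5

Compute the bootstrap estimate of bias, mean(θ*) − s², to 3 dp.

mean(θ*) = (2913.6 + 1410.7 + 2456.1 + 2630.1 + 2420.0 + 2452.5 + 1804.1 + 1939.5) / 8 = 2253.3250
bias = 2253.3250 − 2191.5

bias = +61.825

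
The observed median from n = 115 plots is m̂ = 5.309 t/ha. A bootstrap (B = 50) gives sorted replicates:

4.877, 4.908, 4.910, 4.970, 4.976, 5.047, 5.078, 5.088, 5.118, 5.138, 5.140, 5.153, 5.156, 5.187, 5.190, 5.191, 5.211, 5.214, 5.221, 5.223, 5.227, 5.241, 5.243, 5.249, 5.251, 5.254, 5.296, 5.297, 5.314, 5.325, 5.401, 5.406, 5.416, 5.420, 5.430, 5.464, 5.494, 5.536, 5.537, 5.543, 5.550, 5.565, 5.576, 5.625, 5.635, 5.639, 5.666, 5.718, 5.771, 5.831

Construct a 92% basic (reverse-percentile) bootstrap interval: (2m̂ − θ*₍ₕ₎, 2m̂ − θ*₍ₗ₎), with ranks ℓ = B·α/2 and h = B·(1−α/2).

Percentile endpoints at ranks 2 and 48: θ*₍2₎ = 4.908, θ*₍48₎ = 5.718.
Basic interval reflects these around m̂:
  lower = 2 × 5.309 − 5.718 = 4.900
  upper = 2 × 5.309 − 4.908 = 5.710

(4.900, 5.710)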